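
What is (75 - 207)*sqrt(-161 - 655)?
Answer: -528*I*sqrt(51) ≈ -3770.7*I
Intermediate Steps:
(75 - 207)*sqrt(-161 - 655) = -528*I*sqrt(51)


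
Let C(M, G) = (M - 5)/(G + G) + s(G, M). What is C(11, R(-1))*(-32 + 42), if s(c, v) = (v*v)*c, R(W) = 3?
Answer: 3640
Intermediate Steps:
s(c, v) = c*v**2 (s(c, v) = v**2*c = c*v**2)
C(M, G) = G*M**2 + (-5 + M)/(2*G) (C(M, G) = (M - 5)/(G + G) + G*M**2 = (-5 + M)/((2*G)) + G*M**2 = (-5 + M)*(1/(2*G)) + G*M**2 = (-5 + M)/(2*G) + G*M**2 = G*M**2 + (-5 + M)/(2*G))
C(11, R(-1))*(-32 + 42) = ((1/2)*(-5 + 11 + 2*3**2*11**2)/3)*(-32 + 42) = ((1/2)*(1/3)*(-5 + 11 + 2*9*121))*10 = ((1/2)*(1/3)*(-5 + 11 + 2178))*10 = ((1/2)*(1/3)*2184)*10 = 364*10 = 3640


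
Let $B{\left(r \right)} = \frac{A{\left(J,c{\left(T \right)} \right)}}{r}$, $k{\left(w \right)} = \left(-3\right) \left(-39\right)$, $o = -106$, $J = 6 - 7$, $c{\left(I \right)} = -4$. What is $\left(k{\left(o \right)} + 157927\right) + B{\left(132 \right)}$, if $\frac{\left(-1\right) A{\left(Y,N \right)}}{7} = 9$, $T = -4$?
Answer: $\frac{6953915}{44} \approx 1.5804 \cdot 10^{5}$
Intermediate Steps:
$J = -1$ ($J = 6 - 7 = -1$)
$A{\left(Y,N \right)} = -63$ ($A{\left(Y,N \right)} = \left(-7\right) 9 = -63$)
$k{\left(w \right)} = 117$
$B{\left(r \right)} = - \frac{63}{r}$
$\left(k{\left(o \right)} + 157927\right) + B{\left(132 \right)} = \left(117 + 157927\right) - \frac{63}{132} = 158044 - \frac{21}{44} = \frac{6953915}{44}$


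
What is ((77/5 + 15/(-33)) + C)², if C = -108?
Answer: 26193924/3025 ≈ 8659.1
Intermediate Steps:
((77/5 + 15/(-33)) + C)² = ((77/5 + 15/(-33)) - 108)² = ((77*(⅕) + 15*(-1/33)) - 108)² = ((77/5 - 5/11) - 108)² = (822/55 - 108)² = (-5118/55)² = 26193924/3025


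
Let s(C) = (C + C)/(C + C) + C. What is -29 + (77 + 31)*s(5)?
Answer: 619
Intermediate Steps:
s(C) = 1 + C (s(C) = (2*C)/((2*C)) + C = (2*C)*(1/(2*C)) + C = 1 + C)
-29 + (77 + 31)*s(5) = -29 + (77 + 31)*(1 + 5) = -29 + 108*6 = -29 + 648 = 619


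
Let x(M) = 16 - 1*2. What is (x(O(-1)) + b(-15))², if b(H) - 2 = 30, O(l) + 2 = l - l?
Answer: 2116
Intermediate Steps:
O(l) = -2 (O(l) = -2 + (l - l) = -2 + 0 = -2)
b(H) = 32 (b(H) = 2 + 30 = 32)
x(M) = 14 (x(M) = 16 - 2 = 14)
(x(O(-1)) + b(-15))² = (14 + 32)² = 46² = 2116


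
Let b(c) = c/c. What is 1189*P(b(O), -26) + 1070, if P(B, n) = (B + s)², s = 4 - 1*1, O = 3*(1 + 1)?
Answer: 20094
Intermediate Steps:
O = 6 (O = 3*2 = 6)
b(c) = 1
s = 3 (s = 4 - 1 = 3)
P(B, n) = (3 + B)² (P(B, n) = (B + 3)² = (3 + B)²)
1189*P(b(O), -26) + 1070 = 1189*(3 + 1)² + 1070 = 1189*4² + 1070 = 1189*16 + 1070 = 19024 + 1070 = 20094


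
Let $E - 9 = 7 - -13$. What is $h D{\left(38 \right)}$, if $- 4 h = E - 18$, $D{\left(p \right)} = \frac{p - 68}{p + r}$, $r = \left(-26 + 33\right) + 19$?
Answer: $\frac{165}{128} \approx 1.2891$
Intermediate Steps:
$E = 29$ ($E = 9 + \left(7 - -13\right) = 9 + \left(7 + 13\right) = 9 + 20 = 29$)
$r = 26$ ($r = 7 + 19 = 26$)
$D{\left(p \right)} = \frac{-68 + p}{26 + p}$ ($D{\left(p \right)} = \frac{p - 68}{p + 26} = \frac{-68 + p}{26 + p}$)
$h = - \frac{11}{4}$ ($h = - \frac{29 - 18}{4} = \left(- \frac{1}{4}\right) 11 = - \frac{11}{4} \approx -2.75$)
$h D{\left(38 \right)} = - \frac{11 \frac{-68 + 38}{26 + 38}}{4} = - \frac{11 \cdot \frac{1}{64} \left(-30\right)}{4} = \left(- \frac{11}{4}\right) \left(- \frac{15}{32}\right) = \frac{165}{128}$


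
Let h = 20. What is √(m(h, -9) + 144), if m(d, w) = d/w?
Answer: 2*√319/3 ≈ 11.907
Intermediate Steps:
√(m(h, -9) + 144) = √(20/(-9) + 144) = √(20*(-⅑) + 144) = √(-20/9 + 144) = √(1276/9) = 2*√319/3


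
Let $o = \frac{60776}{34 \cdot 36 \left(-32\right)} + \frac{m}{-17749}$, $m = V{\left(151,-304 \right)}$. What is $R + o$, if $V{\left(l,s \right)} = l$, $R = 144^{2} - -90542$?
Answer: $\frac{9669822916463}{86899104} \approx 1.1128 \cdot 10^{5}$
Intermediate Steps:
$R = 111278$ ($R = 20736 + 90542 = 111278$)
$m = 151$
$o = - \frac{135578449}{86899104}$ ($o = \frac{60776}{34 \cdot 36 \left(-32\right)} + \frac{151}{-17749} = \frac{60776}{1224 \left(-32\right)} + 151 \left(- \frac{1}{17749}\right) = \frac{60776}{-39168} - \frac{151}{17749} = 60776 \left(- \frac{1}{39168}\right) - \frac{151}{17749} = - \frac{7597}{4896} - \frac{151}{17749} = - \frac{135578449}{86899104} \approx -1.5602$)
$R + o = 111278 - \frac{135578449}{86899104} = \frac{9669822916463}{86899104}$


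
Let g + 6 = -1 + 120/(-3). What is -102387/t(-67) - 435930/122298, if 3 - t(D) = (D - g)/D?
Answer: -12712643942/335393 ≈ -37904.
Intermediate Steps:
g = -47 (g = -6 + (-1 + 120/(-3)) = -6 + (-1 + 120*(-⅓)) = -6 + (-1 - 40) = -6 - 41 = -47)
t(D) = 3 - (47 + D)/D (t(D) = 3 - (D - 1*(-47))/D = 3 - (D + 47)/D = 3 - (47 + D)/D)
-102387/t(-67) - 435930/122298 = -102387/(2 - 47/(-67)) - 435930/122298 = -102387/(2 - 47*(-1/67)) - 435930*1/122298 = -102387/(2 + 47/67) - 6605/1853 = -102387/181/67 - 6605/1853 = -102387*67/181 - 6605/1853 = -6859929/181 - 6605/1853 = -12712643942/335393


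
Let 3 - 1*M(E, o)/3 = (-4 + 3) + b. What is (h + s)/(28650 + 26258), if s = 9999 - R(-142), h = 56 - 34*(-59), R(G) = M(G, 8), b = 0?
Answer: 12049/54908 ≈ 0.21944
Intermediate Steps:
M(E, o) = 12 (M(E, o) = 9 - 3*((-4 + 3) + 0) = 9 - 3*(-1 + 0) = 9 - 3*(-1) = 9 + 3 = 12)
R(G) = 12
h = 2062 (h = 56 + 2006 = 2062)
s = 9987 (s = 9999 - 1*12 = 9999 - 12 = 9987)
(h + s)/(28650 + 26258) = (2062 + 9987)/(28650 + 26258) = 12049/54908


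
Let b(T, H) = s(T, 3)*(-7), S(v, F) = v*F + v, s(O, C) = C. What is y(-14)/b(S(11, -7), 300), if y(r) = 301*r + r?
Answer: 604/3 ≈ 201.33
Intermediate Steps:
S(v, F) = v + F*v (S(v, F) = F*v + v = v + F*v)
b(T, H) = -21 (b(T, H) = 3*(-7) = -21)
y(r) = 302*r
y(-14)/b(S(11, -7), 300) = (302*(-14))/(-21) = -4228*(-1/21) = 604/3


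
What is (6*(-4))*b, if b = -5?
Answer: 120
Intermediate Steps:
(6*(-4))*b = (6*(-4))*(-5) = -24*(-5) = 120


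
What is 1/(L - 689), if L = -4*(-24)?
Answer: -1/593 ≈ -0.0016863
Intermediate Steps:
L = 96
1/(L - 689) = 1/(96 - 689) = 1/(-593) = -1/593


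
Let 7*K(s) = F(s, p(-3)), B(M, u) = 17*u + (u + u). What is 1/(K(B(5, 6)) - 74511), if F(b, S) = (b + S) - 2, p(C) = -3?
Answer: -7/521468 ≈ -1.3424e-5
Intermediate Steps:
B(M, u) = 19*u (B(M, u) = 17*u + 2*u = 19*u)
F(b, S) = -2 + S + b (F(b, S) = (S + b) - 2 = -2 + S + b)
K(s) = -5/7 + s/7 (K(s) = (-2 - 3 + s)/7 = (-5 + s)/7 = -5/7 + s/7)
1/(K(B(5, 6)) - 74511) = 1/((-5/7 + (19*6)/7) - 74511) = 1/((-5/7 + (1/7)*114) - 74511) = 1/((-5/7 + 114/7) - 74511) = 1/(109/7 - 74511) = 1/(-521468/7) = -7/521468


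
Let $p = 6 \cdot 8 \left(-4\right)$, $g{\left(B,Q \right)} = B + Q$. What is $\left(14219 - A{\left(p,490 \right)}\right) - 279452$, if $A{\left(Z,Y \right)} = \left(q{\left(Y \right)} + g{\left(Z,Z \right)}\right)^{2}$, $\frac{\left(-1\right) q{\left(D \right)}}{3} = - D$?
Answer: $-1444629$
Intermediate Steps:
$q{\left(D \right)} = 3 D$ ($q{\left(D \right)} = - 3 \left(- D\right) = 3 D$)
$p = -192$ ($p = 48 \left(-4\right) = -192$)
$A{\left(Z,Y \right)} = \left(2 Z + 3 Y\right)^{2}$ ($A{\left(Z,Y \right)} = \left(3 Y + \left(Z + Z\right)\right)^{2} = \left(3 Y + 2 Z\right)^{2} = \left(2 Z + 3 Y\right)^{2}$)
$\left(14219 - A{\left(p,490 \right)}\right) - 279452 = \left(14219 - \left(2 \left(-192\right) + 3 \cdot 490\right)^{2}\right) - 279452 = \left(14219 - \left(-384 + 1470\right)^{2}\right) - 279452 = \left(14219 - 1086^{2}\right) - 279452 = \left(14219 - 1179396\right) - 279452 = -1165177 - 279452 = -1444629$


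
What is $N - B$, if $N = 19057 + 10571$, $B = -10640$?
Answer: $40268$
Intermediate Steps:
$N = 29628$
$N - B = 29628 - -10640 = 29628 + 10640 = 40268$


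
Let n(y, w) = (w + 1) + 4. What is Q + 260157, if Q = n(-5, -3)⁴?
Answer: 260173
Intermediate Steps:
n(y, w) = 5 + w (n(y, w) = (1 + w) + 4 = 5 + w)
Q = 16 (Q = (5 - 3)⁴ = 2⁴ = 16)
Q + 260157 = 16 + 260157 = 260173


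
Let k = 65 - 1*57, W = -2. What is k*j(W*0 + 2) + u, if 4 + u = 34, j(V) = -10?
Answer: -50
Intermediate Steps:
k = 8 (k = 65 - 57 = 8)
u = 30 (u = -4 + 34 = 30)
k*j(W*0 + 2) + u = 8*(-10) + 30 = -80 + 30 = -50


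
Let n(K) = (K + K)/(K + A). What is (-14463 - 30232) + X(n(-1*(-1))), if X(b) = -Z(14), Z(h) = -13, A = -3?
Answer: -44682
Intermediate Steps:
n(K) = 2*K/(-3 + K) (n(K) = (K + K)/(K - 3) = (2*K)/(-3 + K) = 2*K/(-3 + K))
X(b) = 13 (X(b) = -1*(-13) = 13)
(-14463 - 30232) + X(n(-1*(-1))) = (-14463 - 30232) + 13 = -44695 + 13 = -44682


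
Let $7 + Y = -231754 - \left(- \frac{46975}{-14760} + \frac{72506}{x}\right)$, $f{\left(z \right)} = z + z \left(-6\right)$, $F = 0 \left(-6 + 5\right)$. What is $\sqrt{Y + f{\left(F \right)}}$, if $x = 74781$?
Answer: $\frac{i \sqrt{79045978547595702}}{584004} \approx 481.42 i$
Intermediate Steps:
$F = 0$ ($F = 0 \left(-1\right) = 0$)
$f{\left(z \right)} = - 5 z$ ($f{\left(z \right)} = z - 6 z = - 5 z$)
$Y = - \frac{270703551851}{1168008}$ ($Y = -7 - \left(231754 + \frac{9395}{2952} + \frac{10358}{10683}\right) = -7 - \frac{270695375795}{1168008} = - \frac{270703551851}{1168008} \approx -2.3177 \cdot 10^{5}$)
$\sqrt{Y + f{\left(F \right)}} = \sqrt{- \frac{270703551851}{1168008} - 0} = \sqrt{- \frac{270703551851}{1168008} + 0} = \sqrt{- \frac{270703551851}{1168008}} = \frac{i \sqrt{79045978547595702}}{584004}$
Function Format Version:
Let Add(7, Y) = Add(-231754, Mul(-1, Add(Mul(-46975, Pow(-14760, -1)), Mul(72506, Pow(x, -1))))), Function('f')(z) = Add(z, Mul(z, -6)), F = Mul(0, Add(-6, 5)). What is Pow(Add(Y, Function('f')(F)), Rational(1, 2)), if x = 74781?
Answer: Mul(Rational(1, 584004), I, Pow(79045978547595702, Rational(1, 2))) ≈ Mul(481.42, I)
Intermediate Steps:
F = 0 (F = Mul(0, -1) = 0)
Function('f')(z) = Mul(-5, z) (Function('f')(z) = Add(z, Mul(-6, z)) = Mul(-5, z))
Y = Rational(-270703551851, 1168008) (Y = Add(-7, Add(-231754, Mul(-1, Add(Mul(-46975, Pow(-14760, -1)), Mul(72506, Pow(74781, -1)))))) = Add(-7, Add(-231754, Mul(-1, Add(Mul(-46975, Rational(-1, 14760)), Mul(72506, Rational(1, 74781)))))) = Add(-7, Add(-231754, Mul(-1, Add(Rational(9395, 2952), Rational(10358, 10683))))) = Add(-7, Add(-231754, Mul(-1, Rational(4849763, 1168008)))) = Add(-7, Add(-231754, Rational(-4849763, 1168008))) = Add(-7, Rational(-270695375795, 1168008)) = Rational(-270703551851, 1168008) ≈ -2.3177e+5)
Pow(Add(Y, Function('f')(F)), Rational(1, 2)) = Pow(Add(Rational(-270703551851, 1168008), Mul(-5, 0)), Rational(1, 2)) = Pow(Add(Rational(-270703551851, 1168008), 0), Rational(1, 2)) = Pow(Rational(-270703551851, 1168008), Rational(1, 2)) = Mul(Rational(1, 584004), I, Pow(79045978547595702, Rational(1, 2)))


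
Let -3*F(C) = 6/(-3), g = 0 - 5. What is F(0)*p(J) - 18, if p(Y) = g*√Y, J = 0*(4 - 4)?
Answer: -18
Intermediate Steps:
g = -5
J = 0 (J = 0*0 = 0)
p(Y) = -5*√Y
F(C) = ⅔ (F(C) = -2/(-3) = -2*(-1)/3 = -⅓*(-2) = ⅔)
F(0)*p(J) - 18 = 2*(-5*√0)/3 - 18 = 2*(-5*0)/3 - 18 = (⅔)*0 - 18 = 0 - 18 = -18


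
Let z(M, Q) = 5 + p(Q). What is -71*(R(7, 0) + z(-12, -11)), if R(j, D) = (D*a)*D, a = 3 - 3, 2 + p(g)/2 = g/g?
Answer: -213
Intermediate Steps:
p(g) = -2 (p(g) = -4 + 2*(g/g) = -4 + 2*1 = -4 + 2 = -2)
a = 0
z(M, Q) = 3 (z(M, Q) = 5 - 2 = 3)
R(j, D) = 0 (R(j, D) = (D*0)*D = 0*D = 0)
-71*(R(7, 0) + z(-12, -11)) = -71*(0 + 3) = -71*3 = -213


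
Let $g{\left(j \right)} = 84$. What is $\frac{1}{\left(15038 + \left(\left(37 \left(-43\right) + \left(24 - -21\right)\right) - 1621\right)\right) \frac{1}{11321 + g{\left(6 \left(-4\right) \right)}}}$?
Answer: $\frac{11405}{11871} \approx 0.96074$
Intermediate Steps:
$\frac{1}{\left(15038 + \left(\left(37 \left(-43\right) + \left(24 - -21\right)\right) - 1621\right)\right) \frac{1}{11321 + g{\left(6 \left(-4\right) \right)}}} = \frac{1}{\left(15038 + \left(\left(37 \left(-43\right) + \left(24 - -21\right)\right) - 1621\right)\right) \frac{1}{11321 + 84}} = \frac{1}{\left(15038 + \left(\left(-1591 + \left(24 + 21\right)\right) - 1621\right)\right) \frac{1}{11405}} = \frac{1}{\left(15038 + \left(\left(-1591 + 45\right) - 1621\right)\right) \frac{1}{11405}} = \frac{1}{\left(15038 - 3167\right) \frac{1}{11405}} = \frac{1}{11871 \cdot \frac{1}{11405}} = \frac{1}{\frac{11871}{11405}} = \frac{11405}{11871}$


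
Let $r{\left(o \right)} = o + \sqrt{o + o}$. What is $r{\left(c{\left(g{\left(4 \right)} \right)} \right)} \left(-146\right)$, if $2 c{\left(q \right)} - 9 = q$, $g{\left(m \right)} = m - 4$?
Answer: $-1095$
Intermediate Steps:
$g{\left(m \right)} = -4 + m$ ($g{\left(m \right)} = m - 4 = -4 + m$)
$c{\left(q \right)} = \frac{9}{2} + \frac{q}{2}$
$r{\left(o \right)} = o + \sqrt{2} \sqrt{o}$ ($r{\left(o \right)} = o + \sqrt{2 o} = o + \sqrt{2} \sqrt{o}$)
$r{\left(c{\left(g{\left(4 \right)} \right)} \right)} \left(-146\right) = \left(\left(\frac{9}{2} + \frac{-4 + 4}{2}\right) + \sqrt{2} \sqrt{\frac{9}{2} + \frac{-4 + 4}{2}}\right) \left(-146\right) = \left(\left(\frac{9}{2} + \frac{1}{2} \cdot 0\right) + \sqrt{2} \sqrt{\frac{9}{2} + \frac{1}{2} \cdot 0}\right) \left(-146\right) = \left(\left(\frac{9}{2} + 0\right) + \sqrt{2} \sqrt{\frac{9}{2} + 0}\right) \left(-146\right) = \left(\frac{9}{2} + \sqrt{2} \sqrt{\frac{9}{2}}\right) \left(-146\right) = \left(\frac{9}{2} + \sqrt{2} \frac{3 \sqrt{2}}{2}\right) \left(-146\right) = \left(\frac{9}{2} + 3\right) \left(-146\right) = \frac{15}{2} \left(-146\right) = -1095$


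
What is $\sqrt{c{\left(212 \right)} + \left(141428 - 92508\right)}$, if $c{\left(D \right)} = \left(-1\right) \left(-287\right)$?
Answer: $\sqrt{49207} \approx 221.83$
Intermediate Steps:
$c{\left(D \right)} = 287$
$\sqrt{c{\left(212 \right)} + \left(141428 - 92508\right)} = \sqrt{287 + \left(141428 - 92508\right)} = \sqrt{287 + 48920} = \sqrt{49207}$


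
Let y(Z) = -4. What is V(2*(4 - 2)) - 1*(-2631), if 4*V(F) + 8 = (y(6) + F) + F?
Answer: 2630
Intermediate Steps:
V(F) = -3 + F/2 (V(F) = -2 + ((-4 + F) + F)/4 = -2 + (-4 + 2*F)/4 = -2 + (-1 + F/2) = -3 + F/2)
V(2*(4 - 2)) - 1*(-2631) = (-3 + (2*(4 - 2))/2) - 1*(-2631) = (-3 + (2*2)/2) + 2631 = (-3 + (½)*4) + 2631 = (-3 + 2) + 2631 = -1 + 2631 = 2630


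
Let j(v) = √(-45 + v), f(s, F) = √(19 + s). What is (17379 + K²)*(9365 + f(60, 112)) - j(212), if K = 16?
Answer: 165151775 - √167 + 17635*√79 ≈ 1.6531e+8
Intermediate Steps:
(17379 + K²)*(9365 + f(60, 112)) - j(212) = (17379 + 16²)*(9365 + √(19 + 60)) - √(-45 + 212) = (17379 + 256)*(9365 + √79) - √167 = 17635*(9365 + √79) - √167 = (165151775 + 17635*√79) - √167 = 165151775 - √167 + 17635*√79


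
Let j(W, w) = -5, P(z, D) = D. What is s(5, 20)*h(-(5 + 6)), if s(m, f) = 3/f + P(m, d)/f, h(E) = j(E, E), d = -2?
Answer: -1/4 ≈ -0.25000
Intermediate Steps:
h(E) = -5
s(m, f) = 1/f (s(m, f) = 3/f - 2/f = 1/f)
s(5, 20)*h(-(5 + 6)) = -5/20 = (1/20)*(-5) = -1/4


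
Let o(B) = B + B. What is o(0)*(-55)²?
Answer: 0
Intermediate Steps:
o(B) = 2*B
o(0)*(-55)² = (2*0)*(-55)² = 0*3025 = 0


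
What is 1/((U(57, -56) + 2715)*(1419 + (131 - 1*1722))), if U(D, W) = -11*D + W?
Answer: -1/349504 ≈ -2.8612e-6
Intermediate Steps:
U(D, W) = W - 11*D
1/((U(57, -56) + 2715)*(1419 + (131 - 1*1722))) = 1/(((-56 - 11*57) + 2715)*(1419 + (131 - 1*1722))) = 1/(((-56 - 627) + 2715)*(1419 + (131 - 1722))) = 1/((-683 + 2715)*(1419 - 1591)) = 1/(2032*(-172)) = 1/(-349504) = -1/349504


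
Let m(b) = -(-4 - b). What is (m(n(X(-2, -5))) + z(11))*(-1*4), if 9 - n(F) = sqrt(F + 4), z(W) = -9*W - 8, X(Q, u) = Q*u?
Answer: 376 + 4*sqrt(14) ≈ 390.97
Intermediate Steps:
z(W) = -8 - 9*W
n(F) = 9 - sqrt(4 + F) (n(F) = 9 - sqrt(F + 4) = 9 - sqrt(4 + F))
m(b) = 4 + b
(m(n(X(-2, -5))) + z(11))*(-1*4) = ((4 + (9 - sqrt(4 - 2*(-5)))) + (-8 - 9*11))*(-1*4) = ((4 + (9 - sqrt(4 + 10))) + (-8 - 99))*(-4) = ((4 + (9 - sqrt(14))) - 107)*(-4) = ((13 - sqrt(14)) - 107)*(-4) = (-94 - sqrt(14))*(-4) = 376 + 4*sqrt(14)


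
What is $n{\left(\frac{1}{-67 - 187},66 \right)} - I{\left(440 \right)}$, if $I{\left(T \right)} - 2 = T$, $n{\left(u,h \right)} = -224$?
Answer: $-666$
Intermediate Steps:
$I{\left(T \right)} = 2 + T$
$n{\left(\frac{1}{-67 - 187},66 \right)} - I{\left(440 \right)} = -224 - \left(2 + 440\right) = -224 - 442 = -666$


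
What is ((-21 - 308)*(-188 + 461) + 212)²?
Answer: 8029056025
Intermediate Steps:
((-21 - 308)*(-188 + 461) + 212)² = (-329*273 + 212)² = (-89817 + 212)² = (-89605)² = 8029056025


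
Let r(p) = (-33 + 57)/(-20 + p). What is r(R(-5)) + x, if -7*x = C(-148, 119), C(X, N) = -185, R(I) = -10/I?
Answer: 527/21 ≈ 25.095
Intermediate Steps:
x = 185/7 (x = -⅐*(-185) = 185/7 ≈ 26.429)
r(p) = 24/(-20 + p)
r(R(-5)) + x = 24/(-20 - 10/(-5)) + 185/7 = 24/(-20 - 10*(-⅕)) + 185/7 = 24/(-20 + 2) + 185/7 = 24/(-18) + 185/7 = 24*(-1/18) + 185/7 = -4/3 + 185/7 = 527/21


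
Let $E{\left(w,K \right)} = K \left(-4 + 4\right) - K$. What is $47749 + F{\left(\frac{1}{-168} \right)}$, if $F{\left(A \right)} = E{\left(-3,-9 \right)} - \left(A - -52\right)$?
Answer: $\frac{8014609}{168} \approx 47706.0$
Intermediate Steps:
$E{\left(w,K \right)} = - K$ ($E{\left(w,K \right)} = K 0 - K = 0 - K = - K$)
$F{\left(A \right)} = -43 - A$ ($F{\left(A \right)} = \left(-1\right) \left(-9\right) - \left(A - -52\right) = 9 - \left(A + 52\right) = 9 - \left(52 + A\right) = -43 - A$)
$47749 + F{\left(\frac{1}{-168} \right)} = 47749 - \frac{7223}{168} = \frac{8014609}{168}$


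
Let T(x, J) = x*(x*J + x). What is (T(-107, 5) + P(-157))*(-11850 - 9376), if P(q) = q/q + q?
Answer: -1454787588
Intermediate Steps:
T(x, J) = x*(x + J*x) (T(x, J) = x*(J*x + x) = x*(x + J*x))
P(q) = 1 + q
(T(-107, 5) + P(-157))*(-11850 - 9376) = ((-107)²*(1 + 5) + (1 - 157))*(-11850 - 9376) = (11449*6 - 156)*(-21226) = (68694 - 156)*(-21226) = 68538*(-21226) = -1454787588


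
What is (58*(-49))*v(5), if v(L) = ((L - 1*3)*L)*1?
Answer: -28420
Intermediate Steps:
v(L) = L*(-3 + L) (v(L) = ((L - 3)*L)*1 = ((-3 + L)*L)*1 = (L*(-3 + L))*1 = L*(-3 + L))
(58*(-49))*v(5) = (58*(-49))*(5*(-3 + 5)) = -14210*2 = -2842*10 = -28420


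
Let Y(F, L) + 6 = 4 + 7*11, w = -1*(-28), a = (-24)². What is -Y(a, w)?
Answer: -75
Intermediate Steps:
a = 576
w = 28
Y(F, L) = 75 (Y(F, L) = -6 + (4 + 7*11) = -6 + (4 + 77) = -6 + 81 = 75)
-Y(a, w) = -1*75 = -75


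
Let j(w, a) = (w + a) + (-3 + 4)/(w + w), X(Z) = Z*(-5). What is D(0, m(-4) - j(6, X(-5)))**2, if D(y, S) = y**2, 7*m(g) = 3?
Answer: 0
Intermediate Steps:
X(Z) = -5*Z
j(w, a) = a + w + 1/(2*w) (j(w, a) = (a + w) + 1/(2*w) = a + w + 1/(2*w))
m(g) = 3/7 (m(g) = (1/7)*3 = 3/7)
D(0, m(-4) - j(6, X(-5)))**2 = (0**2)**2 = 0**2 = 0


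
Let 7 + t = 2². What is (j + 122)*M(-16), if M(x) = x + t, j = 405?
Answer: -10013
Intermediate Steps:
t = -3 (t = -7 + 2² = -7 + 4 = -3)
M(x) = -3 + x (M(x) = x - 3 = -3 + x)
(j + 122)*M(-16) = (405 + 122)*(-3 - 16) = 527*(-19) = -10013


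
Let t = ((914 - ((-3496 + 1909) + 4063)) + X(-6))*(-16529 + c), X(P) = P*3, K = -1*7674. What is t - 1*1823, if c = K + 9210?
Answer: 23687117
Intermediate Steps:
K = -7674
X(P) = 3*P
c = 1536 (c = -7674 + 9210 = 1536)
t = 23688940 (t = ((914 - ((-3496 + 1909) + 4063)) + 3*(-6))*(-16529 + 1536) = ((914 - (-1587 + 4063)) - 18)*(-14993) = ((914 - 1*2476) - 18)*(-14993) = ((914 - 2476) - 18)*(-14993) = (-1562 - 18)*(-14993) = -1580*(-14993) = 23688940)
t - 1*1823 = 23688940 - 1*1823 = 23688940 - 1823 = 23687117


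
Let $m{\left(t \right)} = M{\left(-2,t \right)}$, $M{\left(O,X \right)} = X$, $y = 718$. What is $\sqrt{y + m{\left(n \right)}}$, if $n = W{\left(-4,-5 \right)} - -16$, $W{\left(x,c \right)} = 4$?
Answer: $3 \sqrt{82} \approx 27.166$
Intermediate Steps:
$n = 20$ ($n = 4 - -16 = 4 + 16 = 20$)
$m{\left(t \right)} = t$
$\sqrt{y + m{\left(n \right)}} = \sqrt{718 + 20} = \sqrt{738} = 3 \sqrt{82}$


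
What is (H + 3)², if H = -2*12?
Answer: 441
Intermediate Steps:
H = -24
(H + 3)² = (-24 + 3)² = (-21)² = 441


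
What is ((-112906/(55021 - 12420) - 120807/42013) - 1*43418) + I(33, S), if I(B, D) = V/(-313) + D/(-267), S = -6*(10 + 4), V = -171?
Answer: -2164982072918599304/49858341962741 ≈ -43423.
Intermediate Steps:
S = -84 (S = -6*14 = -84)
I(B, D) = 171/313 - D/267 (I(B, D) = -171/(-313) + D/(-267) = -171*(-1/313) + D*(-1/267) = 171/313 - D/267)
((-112906/(55021 - 12420) - 120807/42013) - 1*43418) + I(33, S) = ((-112906/(55021 - 12420) - 120807/42013) - 1*43418) + (171/313 - 1/267*(-84)) = ((-112906/42601 - 120807*1/42013) - 43418) + (171/313 + 28/89) = ((-112906*1/42601 - 120807/42013) - 43418) + 23983/27857 = ((-112906/42601 - 120807/42013) - 43418) + 23983/27857 = (-9890018785/1789795813 - 43418) + 23983/27857 = -77719244627619/1789795813 + 23983/27857 = -2164982072918599304/49858341962741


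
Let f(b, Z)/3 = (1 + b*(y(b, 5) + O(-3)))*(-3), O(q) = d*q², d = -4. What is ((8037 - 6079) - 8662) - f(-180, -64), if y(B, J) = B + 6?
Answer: 333505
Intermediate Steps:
O(q) = -4*q²
y(B, J) = 6 + B
f(b, Z) = -9 - 9*b*(-30 + b) (f(b, Z) = 3*((1 + b*((6 + b) - 4*(-3)²))*(-3)) = 3*((1 + b*((6 + b) - 4*9))*(-3)) = 3*((1 + b*((6 + b) - 36))*(-3)) = 3*((1 + b*(-30 + b))*(-3)) = 3*(-3 - 3*b*(-30 + b)) = -9 - 9*b*(-30 + b))
((8037 - 6079) - 8662) - f(-180, -64) = ((8037 - 6079) - 8662) - (-9 - 9*(-180)² + 270*(-180)) = (1958 - 8662) - (-9 - 9*32400 - 48600) = -6704 - (-9 - 291600 - 48600) = -6704 - 1*(-340209) = -6704 + 340209 = 333505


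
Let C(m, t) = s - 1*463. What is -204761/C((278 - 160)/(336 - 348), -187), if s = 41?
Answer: 204761/422 ≈ 485.22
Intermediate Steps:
C(m, t) = -422 (C(m, t) = 41 - 1*463 = 41 - 463 = -422)
-204761/C((278 - 160)/(336 - 348), -187) = -204761/(-422) = -204761*(-1/422) = 204761/422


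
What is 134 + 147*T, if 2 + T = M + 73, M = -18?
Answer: 7925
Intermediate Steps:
T = 53 (T = -2 + (-18 + 73) = -2 + 55 = 53)
134 + 147*T = 134 + 147*53 = 134 + 7791 = 7925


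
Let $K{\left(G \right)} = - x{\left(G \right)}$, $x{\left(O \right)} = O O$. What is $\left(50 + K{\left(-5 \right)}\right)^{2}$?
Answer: $625$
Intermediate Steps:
$x{\left(O \right)} = O^{2}$
$K{\left(G \right)} = - G^{2}$
$\left(50 + K{\left(-5 \right)}\right)^{2} = \left(50 - \left(-5\right)^{2}\right)^{2} = \left(50 - 25\right)^{2} = 25^{2} = 625$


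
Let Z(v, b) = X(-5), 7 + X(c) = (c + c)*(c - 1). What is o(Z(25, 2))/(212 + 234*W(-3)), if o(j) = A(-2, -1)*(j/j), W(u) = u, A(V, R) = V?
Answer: 1/245 ≈ 0.0040816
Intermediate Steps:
X(c) = -7 + 2*c*(-1 + c) (X(c) = -7 + (c + c)*(c - 1) = -7 + (2*c)*(-1 + c) = -7 + 2*c*(-1 + c))
Z(v, b) = 53 (Z(v, b) = -7 - 2*(-5) + 2*(-5)² = -7 + 10 + 2*25 = -7 + 10 + 50 = 53)
o(j) = -2 (o(j) = -2*j/j = -2*1 = -2)
o(Z(25, 2))/(212 + 234*W(-3)) = -2/(212 + 234*(-3)) = -2/(212 - 702) = -2/(-490) = -2*(-1/490) = 1/245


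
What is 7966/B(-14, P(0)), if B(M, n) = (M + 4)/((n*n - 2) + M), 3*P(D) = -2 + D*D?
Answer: 111524/9 ≈ 12392.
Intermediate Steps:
P(D) = -2/3 + D**2/3 (P(D) = (-2 + D*D)/3 = (-2 + D**2)/3 = -2/3 + D**2/3)
B(M, n) = (4 + M)/(-2 + M + n**2) (B(M, n) = (4 + M)/((n**2 - 2) + M) = (4 + M)/((-2 + n**2) + M) = (4 + M)/(-2 + M + n**2))
7966/B(-14, P(0)) = 7966/(((4 - 14)/(-2 - 14 + (-2/3 + (1/3)*0**2)**2))) = 7966/((-10/(-2 - 14 + (-2/3 + (1/3)*0)**2))) = 7966/((-10/(-2 - 14 + (-2/3 + 0)**2))) = 7966/((-10/(-2 - 14 + (-2/3)**2))) = 7966/((-10/(-2 - 14 + 4/9))) = 7966/((-10/(-140/9))) = 7966/((-9/140*(-10))) = 7966/(9/14) = 7966*(14/9) = 111524/9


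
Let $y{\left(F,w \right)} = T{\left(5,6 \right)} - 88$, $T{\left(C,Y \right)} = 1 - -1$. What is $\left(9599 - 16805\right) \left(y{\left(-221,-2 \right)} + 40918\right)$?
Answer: $-294235392$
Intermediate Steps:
$T{\left(C,Y \right)} = 2$ ($T{\left(C,Y \right)} = 1 + 1 = 2$)
$y{\left(F,w \right)} = -86$ ($y{\left(F,w \right)} = 2 - 88 = -86$)
$\left(9599 - 16805\right) \left(y{\left(-221,-2 \right)} + 40918\right) = \left(9599 - 16805\right) \left(-86 + 40918\right) = \left(-7206\right) 40832 = -294235392$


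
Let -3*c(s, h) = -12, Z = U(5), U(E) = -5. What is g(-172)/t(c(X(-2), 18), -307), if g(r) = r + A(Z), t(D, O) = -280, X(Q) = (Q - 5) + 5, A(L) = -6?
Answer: 89/140 ≈ 0.63571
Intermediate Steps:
Z = -5
X(Q) = Q (X(Q) = (-5 + Q) + 5 = Q)
c(s, h) = 4 (c(s, h) = -⅓*(-12) = 4)
g(r) = -6 + r (g(r) = r - 6 = -6 + r)
g(-172)/t(c(X(-2), 18), -307) = (-6 - 172)/(-280) = -178*(-1/280) = 89/140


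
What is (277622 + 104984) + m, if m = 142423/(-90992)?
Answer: 34813942729/90992 ≈ 3.8260e+5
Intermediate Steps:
m = -142423/90992 (m = 142423*(-1/90992) = -142423/90992 ≈ -1.5652)
(277622 + 104984) + m = (277622 + 104984) - 142423/90992 = 382606 - 142423/90992 = 34813942729/90992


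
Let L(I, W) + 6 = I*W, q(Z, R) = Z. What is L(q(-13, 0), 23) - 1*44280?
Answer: -44585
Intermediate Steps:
L(I, W) = -6 + I*W
L(q(-13, 0), 23) - 1*44280 = (-6 - 13*23) - 1*44280 = (-6 - 299) - 44280 = -305 - 44280 = -44585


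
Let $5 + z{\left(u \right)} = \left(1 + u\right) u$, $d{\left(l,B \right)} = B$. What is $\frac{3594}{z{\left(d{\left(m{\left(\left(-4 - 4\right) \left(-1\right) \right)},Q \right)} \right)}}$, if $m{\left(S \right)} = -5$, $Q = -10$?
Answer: $\frac{3594}{85} \approx 42.282$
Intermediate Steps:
$z{\left(u \right)} = -5 + u \left(1 + u\right)$ ($z{\left(u \right)} = -5 + \left(1 + u\right) u = -5 + u \left(1 + u\right)$)
$\frac{3594}{z{\left(d{\left(m{\left(\left(-4 - 4\right) \left(-1\right) \right)},Q \right)} \right)}} = \frac{3594}{-5 - 10 + \left(-10\right)^{2}} = \frac{3594}{-5 - 10 + 100} = \frac{3594}{85}$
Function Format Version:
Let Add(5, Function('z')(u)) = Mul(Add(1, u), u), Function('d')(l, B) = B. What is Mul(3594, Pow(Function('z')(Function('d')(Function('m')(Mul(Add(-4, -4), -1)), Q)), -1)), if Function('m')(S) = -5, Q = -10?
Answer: Rational(3594, 85) ≈ 42.282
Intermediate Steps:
Function('z')(u) = Add(-5, Mul(u, Add(1, u))) (Function('z')(u) = Add(-5, Mul(Add(1, u), u)) = Add(-5, Mul(u, Add(1, u))))
Mul(3594, Pow(Function('z')(Function('d')(Function('m')(Mul(Add(-4, -4), -1)), Q)), -1)) = Mul(3594, Pow(Add(-5, -10, Pow(-10, 2)), -1)) = Mul(3594, Pow(Add(-5, -10, 100), -1)) = Mul(3594, Pow(85, -1)) = Mul(3594, Rational(1, 85)) = Rational(3594, 85)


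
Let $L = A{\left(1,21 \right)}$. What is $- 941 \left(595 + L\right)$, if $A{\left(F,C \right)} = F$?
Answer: $-560836$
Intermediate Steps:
$L = 1$
$- 941 \left(595 + L\right) = - 941 \left(595 + 1\right) = \left(-941\right) 596 = -560836$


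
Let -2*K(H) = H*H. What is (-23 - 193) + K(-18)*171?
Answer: -27918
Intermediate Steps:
K(H) = -H²/2 (K(H) = -H*H/2 = -H²/2)
(-23 - 193) + K(-18)*171 = (-23 - 193) - ½*(-18)²*171 = -216 - ½*324*171 = -216 - 162*171 = -216 - 27702 = -27918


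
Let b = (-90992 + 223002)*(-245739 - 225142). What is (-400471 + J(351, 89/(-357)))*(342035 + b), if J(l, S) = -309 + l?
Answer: 24890930432614475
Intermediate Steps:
b = -62161000810 (b = 132010*(-470881) = -62161000810)
(-400471 + J(351, 89/(-357)))*(342035 + b) = (-400471 + (-309 + 351))*(342035 - 62161000810) = (-400471 + 42)*(-62160658775) = -400429*(-62160658775) = 24890930432614475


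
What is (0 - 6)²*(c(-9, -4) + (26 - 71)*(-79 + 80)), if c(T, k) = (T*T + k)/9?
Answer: -1312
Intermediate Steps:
c(T, k) = k/9 + T²/9 (c(T, k) = (T² + k)*(⅑) = (k + T²)*(⅑) = k/9 + T²/9)
(0 - 6)²*(c(-9, -4) + (26 - 71)*(-79 + 80)) = (0 - 6)²*(((⅑)*(-4) + (⅑)*(-9)²) + (26 - 71)*(-79 + 80)) = (-6)²*((-4/9 + (⅑)*81) - 45*1) = 36*((-4/9 + 9) - 45) = 36*(77/9 - 45) = 36*(-328/9) = -1312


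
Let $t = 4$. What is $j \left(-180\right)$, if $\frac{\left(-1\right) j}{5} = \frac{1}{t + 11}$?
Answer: $60$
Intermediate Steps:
$j = - \frac{1}{3}$ ($j = - \frac{5}{4 + 11} = - \frac{5}{15} = \left(-5\right) \frac{1}{15} = - \frac{1}{3} \approx -0.33333$)
$j \left(-180\right) = \left(- \frac{1}{3}\right) \left(-180\right) = 60$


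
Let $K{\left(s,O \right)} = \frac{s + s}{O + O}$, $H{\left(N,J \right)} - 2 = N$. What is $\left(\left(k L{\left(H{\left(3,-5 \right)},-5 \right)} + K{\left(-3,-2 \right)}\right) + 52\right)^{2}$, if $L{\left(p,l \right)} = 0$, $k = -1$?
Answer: $\frac{11449}{4} \approx 2862.3$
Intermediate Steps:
$H{\left(N,J \right)} = 2 + N$
$K{\left(s,O \right)} = \frac{s}{O}$ ($K{\left(s,O \right)} = \frac{2 s}{2 O} = 2 s \frac{1}{2 O} = \frac{s}{O}$)
$\left(\left(k L{\left(H{\left(3,-5 \right)},-5 \right)} + K{\left(-3,-2 \right)}\right) + 52\right)^{2} = \left(\left(\left(-1\right) 0 - \frac{3}{-2}\right) + 52\right)^{2} = \left(\left(0 - - \frac{3}{2}\right) + 52\right)^{2} = \left(\left(0 + \frac{3}{2}\right) + 52\right)^{2} = \left(\frac{3}{2} + 52\right)^{2} = \left(\frac{107}{2}\right)^{2} = \frac{11449}{4}$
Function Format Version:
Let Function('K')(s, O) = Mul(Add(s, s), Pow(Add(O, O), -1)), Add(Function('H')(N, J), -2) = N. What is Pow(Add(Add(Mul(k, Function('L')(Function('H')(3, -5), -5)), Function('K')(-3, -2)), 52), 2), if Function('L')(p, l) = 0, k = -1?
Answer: Rational(11449, 4) ≈ 2862.3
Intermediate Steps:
Function('H')(N, J) = Add(2, N)
Function('K')(s, O) = Mul(s, Pow(O, -1)) (Function('K')(s, O) = Mul(Mul(2, s), Pow(Mul(2, O), -1)) = Mul(Mul(2, s), Mul(Rational(1, 2), Pow(O, -1))) = Mul(s, Pow(O, -1)))
Pow(Add(Add(Mul(k, Function('L')(Function('H')(3, -5), -5)), Function('K')(-3, -2)), 52), 2) = Pow(Add(Add(Mul(-1, 0), Mul(-3, Pow(-2, -1))), 52), 2) = Pow(Add(Add(0, Mul(-3, Rational(-1, 2))), 52), 2) = Pow(Add(Add(0, Rational(3, 2)), 52), 2) = Pow(Add(Rational(3, 2), 52), 2) = Pow(Rational(107, 2), 2) = Rational(11449, 4)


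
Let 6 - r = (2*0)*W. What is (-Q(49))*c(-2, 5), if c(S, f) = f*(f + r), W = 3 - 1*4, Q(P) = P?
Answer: -2695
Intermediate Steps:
W = -1 (W = 3 - 4 = -1)
r = 6 (r = 6 - 2*0*(-1) = 6 - 0*(-1) = 6 - 1*0 = 6 + 0 = 6)
c(S, f) = f*(6 + f) (c(S, f) = f*(f + 6) = f*(6 + f))
(-Q(49))*c(-2, 5) = (-1*49)*(5*(6 + 5)) = -245*11 = -49*55 = -2695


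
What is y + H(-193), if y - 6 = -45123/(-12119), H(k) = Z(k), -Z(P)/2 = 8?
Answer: -76067/12119 ≈ -6.2767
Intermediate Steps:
Z(P) = -16 (Z(P) = -2*8 = -16)
H(k) = -16
y = 117837/12119 (y = 6 - 45123/(-12119) = 6 - 45123*(-1/12119) = 6 + 45123/12119 = 117837/12119 ≈ 9.7233)
y + H(-193) = 117837/12119 - 16 = -76067/12119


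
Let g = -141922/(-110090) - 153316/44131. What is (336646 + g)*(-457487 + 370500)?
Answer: -71135540822304762067/2429190895 ≈ -2.9284e+10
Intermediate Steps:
g = -5307699329/2429190895 (g = -141922*(-1/110090) - 153316*1/44131 = 70961/55045 - 153316/44131 = -5307699329/2429190895 ≈ -2.1850)
(336646 + g)*(-457487 + 370500) = (336646 - 5307699329/2429190895)*(-457487 + 370500) = (817772090338841/2429190895)*(-86987) = -71135540822304762067/2429190895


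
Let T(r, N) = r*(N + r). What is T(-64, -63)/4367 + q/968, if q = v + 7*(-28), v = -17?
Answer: 630703/384296 ≈ 1.6412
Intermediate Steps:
q = -213 (q = -17 + 7*(-28) = -17 - 196 = -213)
T(-64, -63)/4367 + q/968 = -64*(-63 - 64)/4367 - 213/968 = -64*(-127)*(1/4367) - 213*1/968 = 8128*(1/4367) - 213/968 = 8128/4367 - 213/968 = 630703/384296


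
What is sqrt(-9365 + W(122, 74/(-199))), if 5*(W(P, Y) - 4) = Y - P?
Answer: I*sqrt(9291854265)/995 ≈ 96.879*I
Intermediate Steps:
W(P, Y) = 4 - P/5 + Y/5 (W(P, Y) = 4 + (Y - P)/5 = 4 + (-P/5 + Y/5) = 4 - P/5 + Y/5)
sqrt(-9365 + W(122, 74/(-199))) = sqrt(-9365 + (4 - 1/5*122 + (74/(-199))/5)) = sqrt(-9365 + (4 - 122/5 + (74*(-1/199))/5)) = sqrt(-9365 + (4 - 122/5 + (1/5)*(-74/199))) = sqrt(-9365 + (4 - 122/5 - 74/995)) = sqrt(-9365 - 20372/995) = sqrt(-9338547/995) = I*sqrt(9291854265)/995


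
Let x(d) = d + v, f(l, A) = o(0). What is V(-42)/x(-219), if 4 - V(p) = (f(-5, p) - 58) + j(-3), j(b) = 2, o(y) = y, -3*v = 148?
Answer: -36/161 ≈ -0.22360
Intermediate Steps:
v = -148/3 (v = -1/3*148 = -148/3 ≈ -49.333)
f(l, A) = 0
x(d) = -148/3 + d (x(d) = d - 148/3 = -148/3 + d)
V(p) = 60 (V(p) = 4 - ((0 - 58) + 2) = 4 - (-58 + 2) = 4 - 1*(-56) = 4 + 56 = 60)
V(-42)/x(-219) = 60/(-148/3 - 219) = 60/(-805/3) = 60*(-3/805) = -36/161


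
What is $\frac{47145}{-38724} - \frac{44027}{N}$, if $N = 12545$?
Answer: $- \frac{109349313}{23132980} \approx -4.727$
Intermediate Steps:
$\frac{47145}{-38724} - \frac{44027}{N} = \frac{47145}{-38724} - \frac{44027}{12545} = 47145 \left(- \frac{1}{38724}\right) - \frac{44027}{12545} = - \frac{2245}{1844} - \frac{44027}{12545} = - \frac{109349313}{23132980}$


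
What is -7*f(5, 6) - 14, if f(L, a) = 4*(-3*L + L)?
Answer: 266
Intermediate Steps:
f(L, a) = -8*L (f(L, a) = 4*(-2*L) = -8*L)
-7*f(5, 6) - 14 = -(-56)*5 - 14 = -7*(-40) - 14 = 280 - 14 = 266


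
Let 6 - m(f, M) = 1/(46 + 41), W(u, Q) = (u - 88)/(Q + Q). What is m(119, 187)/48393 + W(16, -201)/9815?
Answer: 393134497/2768642652555 ≈ 0.00014200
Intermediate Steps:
W(u, Q) = (-88 + u)/(2*Q) (W(u, Q) = (-88 + u)/((2*Q)) = (-88 + u)*(1/(2*Q)) = (-88 + u)/(2*Q))
m(f, M) = 521/87 (m(f, M) = 6 - 1/(46 + 41) = 6 - 1/87 = 521/87)
m(119, 187)/48393 + W(16, -201)/9815 = (521/87)/48393 + ((½)*(-88 + 16)/(-201))/9815 = (521/87)*(1/48393) + ((½)*(-1/201)*(-72))*(1/9815) = 521/4210191 + (12/67)*(1/9815) = 521/4210191 + 12/657605 = 393134497/2768642652555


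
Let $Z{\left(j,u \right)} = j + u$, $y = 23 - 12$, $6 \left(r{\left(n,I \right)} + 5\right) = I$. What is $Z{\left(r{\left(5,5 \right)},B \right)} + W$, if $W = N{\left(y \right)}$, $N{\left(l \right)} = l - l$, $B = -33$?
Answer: $- \frac{223}{6} \approx -37.167$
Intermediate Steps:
$r{\left(n,I \right)} = -5 + \frac{I}{6}$
$y = 11$
$N{\left(l \right)} = 0$
$W = 0$
$Z{\left(r{\left(5,5 \right)},B \right)} + W = \left(\left(-5 + \frac{1}{6} \cdot 5\right) - 33\right) + 0 = \left(\left(-5 + \frac{5}{6}\right) - 33\right) + 0 = \left(- \frac{25}{6} - 33\right) + 0 = - \frac{223}{6} + 0 = - \frac{223}{6}$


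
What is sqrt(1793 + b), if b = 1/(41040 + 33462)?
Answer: sqrt(1105792516186)/24834 ≈ 42.344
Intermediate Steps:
b = 1/74502 ≈ 1.3422e-5
sqrt(1793 + b) = sqrt(1793 + 1/74502) = sqrt(133582087/74502) = sqrt(1105792516186)/24834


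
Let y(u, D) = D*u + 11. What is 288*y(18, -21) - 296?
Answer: -105992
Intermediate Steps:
y(u, D) = 11 + D*u
288*y(18, -21) - 296 = 288*(11 - 21*18) - 296 = 288*(11 - 378) - 296 = 288*(-367) - 296 = -105696 - 296 = -105992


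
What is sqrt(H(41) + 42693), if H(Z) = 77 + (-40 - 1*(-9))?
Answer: sqrt(42739) ≈ 206.73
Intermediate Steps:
H(Z) = 46 (H(Z) = 77 + (-40 + 9) = 77 - 31 = 46)
sqrt(H(41) + 42693) = sqrt(46 + 42693) = sqrt(42739)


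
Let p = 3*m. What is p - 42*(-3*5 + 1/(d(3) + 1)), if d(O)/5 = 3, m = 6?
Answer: 5163/8 ≈ 645.38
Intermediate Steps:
d(O) = 15 (d(O) = 5*3 = 15)
p = 18 (p = 3*6 = 18)
p - 42*(-3*5 + 1/(d(3) + 1)) = 18 - 42*(-3*5 + 1/(15 + 1)) = 18 - 42*(-15 + 1/16) = 18 - 42*(-239/16) = 18 + 5019/8 = 5163/8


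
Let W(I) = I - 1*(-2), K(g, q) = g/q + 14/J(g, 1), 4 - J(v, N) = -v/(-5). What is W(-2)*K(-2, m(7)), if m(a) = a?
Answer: 0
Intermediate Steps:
J(v, N) = 4 - v/5 (J(v, N) = 4 - (-1)*v/(-5) = 4 - (-1)*v*(-⅕) = 4 - (-1)*(-v/5) = 4 - v/5)
K(g, q) = 14/(4 - g/5) + g/q (K(g, q) = g/q + 14/(4 - g/5) = 14/(4 - g/5) + g/q)
W(I) = 2 + I (W(I) = I + 2 = 2 + I)
W(-2)*K(-2, m(7)) = (2 - 2)*((-70*7 - 2*(-20 - 2))/(7*(-20 - 2))) = 0*((⅐)*(-490 - 2*(-22))/(-22)) = 0*((⅐)*(-1/22)*(-490 + 44)) = 0*((⅐)*(-1/22)*(-446)) = 0*(223/77) = 0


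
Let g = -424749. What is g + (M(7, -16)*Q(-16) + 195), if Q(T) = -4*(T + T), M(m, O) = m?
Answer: -423658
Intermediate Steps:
Q(T) = -8*T
g + (M(7, -16)*Q(-16) + 195) = -424749 + (7*(-8*(-16)) + 195) = -424749 + (7*128 + 195) = -424749 + (896 + 195) = -424749 + 1091 = -423658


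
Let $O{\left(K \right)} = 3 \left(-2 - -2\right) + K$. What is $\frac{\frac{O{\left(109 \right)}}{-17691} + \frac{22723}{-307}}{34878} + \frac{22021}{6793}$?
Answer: $\frac{2084322663207799}{643389472185399} \approx 3.2396$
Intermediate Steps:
$O{\left(K \right)} = K$ ($O{\left(K \right)} = 3 \left(-2 + 2\right) + K = 3 \cdot 0 + K = 0 + K = K$)
$\frac{\frac{O{\left(109 \right)}}{-17691} + \frac{22723}{-307}}{34878} + \frac{22021}{6793} = \frac{\frac{109}{-17691} + \frac{22723}{-307}}{34878} + \frac{22021}{6793} = \left(109 \left(- \frac{1}{17691}\right) + 22723 \left(- \frac{1}{307}\right)\right) \frac{1}{34878} + 22021 \cdot \frac{1}{6793} = \left(- \frac{109}{17691} - \frac{22723}{307}\right) \frac{1}{34878} + \frac{22021}{6793} = \left(- \frac{402026056}{5431137}\right) \frac{1}{34878} + \frac{22021}{6793} = - \frac{201013028}{94713598143} + \frac{22021}{6793} = \frac{2084322663207799}{643389472185399}$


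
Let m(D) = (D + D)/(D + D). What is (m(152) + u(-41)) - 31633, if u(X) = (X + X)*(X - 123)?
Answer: -18184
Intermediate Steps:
u(X) = 2*X*(-123 + X) (u(X) = (2*X)*(-123 + X) = 2*X*(-123 + X))
m(D) = 1 (m(D) = (2*D)/((2*D)) = (2*D)*(1/(2*D)) = 1)
(m(152) + u(-41)) - 31633 = (1 + 2*(-41)*(-123 - 41)) - 31633 = (1 + 2*(-41)*(-164)) - 31633 = (1 + 13448) - 31633 = 13449 - 31633 = -18184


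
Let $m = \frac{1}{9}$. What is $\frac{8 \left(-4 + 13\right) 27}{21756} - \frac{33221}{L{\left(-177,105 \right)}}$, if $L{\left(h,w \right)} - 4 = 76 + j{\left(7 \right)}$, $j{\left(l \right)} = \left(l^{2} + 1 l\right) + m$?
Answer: $- \frac{11058543}{45325} \approx -243.98$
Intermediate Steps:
$m = \frac{1}{9} \approx 0.11111$
$j{\left(l \right)} = \frac{1}{9} + l + l^{2}$ ($j{\left(l \right)} = \left(l^{2} + 1 l\right) + \frac{1}{9} = \left(l^{2} + l\right) + \frac{1}{9} = \left(l + l^{2}\right) + \frac{1}{9} = \frac{1}{9} + l + l^{2}$)
$L{\left(h,w \right)} = \frac{1225}{9}$ ($L{\left(h,w \right)} = 4 + \left(76 + \left(\frac{1}{9} + 7 + 7^{2}\right)\right) = 4 + \left(76 + \left(\frac{1}{9} + 7 + 49\right)\right) = 4 + \left(76 + \frac{505}{9}\right) = 4 + \frac{1189}{9} = \frac{1225}{9}$)
$\frac{8 \left(-4 + 13\right) 27}{21756} - \frac{33221}{L{\left(-177,105 \right)}} = \frac{8 \left(-4 + 13\right) 27}{21756} - \frac{33221}{\frac{1225}{9}} = 8 \cdot 9 \cdot 27 \cdot \frac{1}{21756} - \frac{298989}{1225} = 72 \cdot 27 \cdot \frac{1}{21756} - \frac{298989}{1225} = 1944 \cdot \frac{1}{21756} - \frac{298989}{1225} = \frac{162}{1813} - \frac{298989}{1225} = - \frac{11058543}{45325}$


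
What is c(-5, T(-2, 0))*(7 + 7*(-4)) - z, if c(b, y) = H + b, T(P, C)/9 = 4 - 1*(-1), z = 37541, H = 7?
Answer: -37583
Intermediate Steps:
T(P, C) = 45 (T(P, C) = 9*(4 - 1*(-1)) = 9*(4 + 1) = 9*5 = 45)
c(b, y) = 7 + b
c(-5, T(-2, 0))*(7 + 7*(-4)) - z = (7 - 5)*(7 + 7*(-4)) - 1*37541 = 2*(7 - 28) - 37541 = 2*(-21) - 37541 = -42 - 37541 = -37583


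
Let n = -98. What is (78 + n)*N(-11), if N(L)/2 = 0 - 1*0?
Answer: 0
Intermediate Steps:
N(L) = 0 (N(L) = 2*(0 - 1*0) = 2*(0 + 0) = 2*0 = 0)
(78 + n)*N(-11) = (78 - 98)*0 = -20*0 = 0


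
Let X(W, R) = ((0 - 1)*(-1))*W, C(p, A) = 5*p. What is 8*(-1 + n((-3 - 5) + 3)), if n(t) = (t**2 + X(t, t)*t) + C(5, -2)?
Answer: 592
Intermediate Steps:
X(W, R) = W (X(W, R) = (-1*(-1))*W = 1*W = W)
n(t) = 25 + 2*t**2 (n(t) = (t**2 + t*t) + 5*5 = (t**2 + t**2) + 25 = 2*t**2 + 25 = 25 + 2*t**2)
8*(-1 + n((-3 - 5) + 3)) = 8*(-1 + (25 + 2*((-3 - 5) + 3)**2)) = 8*(-1 + (25 + 2*(-8 + 3)**2)) = 8*(-1 + (25 + 2*(-5)**2)) = 8*(-1 + (25 + 2*25)) = 8*(-1 + (25 + 50)) = 8*(-1 + 75) = 8*74 = 592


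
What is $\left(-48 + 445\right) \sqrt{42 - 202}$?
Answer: $1588 i \sqrt{10} \approx 5021.7 i$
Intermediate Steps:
$\left(-48 + 445\right) \sqrt{42 - 202} = 397 \sqrt{-160} = 397 \cdot 4 i \sqrt{10} = 1588 i \sqrt{10}$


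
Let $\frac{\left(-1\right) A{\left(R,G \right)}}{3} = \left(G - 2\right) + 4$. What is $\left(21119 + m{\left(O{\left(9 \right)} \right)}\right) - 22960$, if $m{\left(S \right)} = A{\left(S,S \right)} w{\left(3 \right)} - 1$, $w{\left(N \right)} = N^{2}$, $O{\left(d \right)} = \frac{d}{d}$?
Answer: $-1923$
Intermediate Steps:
$O{\left(d \right)} = 1$
$A{\left(R,G \right)} = -6 - 3 G$ ($A{\left(R,G \right)} = - 3 \left(\left(G - 2\right) + 4\right) = - 3 \left(\left(-2 + G\right) + 4\right) = - 3 \left(2 + G\right) = -6 - 3 G$)
$m{\left(S \right)} = -55 - 27 S$ ($m{\left(S \right)} = \left(-6 - 3 S\right) 3^{2} - 1 = \left(-6 - 3 S\right) 9 - 1 = \left(-54 - 27 S\right) - 1 = -55 - 27 S$)
$\left(21119 + m{\left(O{\left(9 \right)} \right)}\right) - 22960 = \left(21119 - 82\right) - 22960 = 21037 - 22960 = -1923$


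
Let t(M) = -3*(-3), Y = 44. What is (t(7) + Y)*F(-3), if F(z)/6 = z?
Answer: -954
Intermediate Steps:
t(M) = 9
F(z) = 6*z
(t(7) + Y)*F(-3) = (9 + 44)*(6*(-3)) = 53*(-18) = -954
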